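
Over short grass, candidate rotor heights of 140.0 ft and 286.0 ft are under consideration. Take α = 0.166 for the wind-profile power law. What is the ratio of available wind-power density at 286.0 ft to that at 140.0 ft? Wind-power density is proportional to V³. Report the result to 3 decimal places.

1.427

Speed ratio: V_B/V_A = (z_B/z_A)^α = (286.0/140.0)^0.166 = (2.0429)^0.166 = 1.12590
Power-density ratio: P_B/P_A = (V_B/V_A)³ = (1.12590)³ = 1.42724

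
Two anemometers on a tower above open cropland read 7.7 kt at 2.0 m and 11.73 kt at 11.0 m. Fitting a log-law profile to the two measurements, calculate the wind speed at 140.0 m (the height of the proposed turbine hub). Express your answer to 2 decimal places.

17.74 kt

Log law: V ∝ ln(z/z₀). From the pair, with r = V₁/V₂ = 0.65644,
ln z₀ = (ln z₁ − r·ln z₂)/(1 − r) = (0.6931 − 0.65644×2.3979)/0.34356 = -2.5641 → z₀ = 0.07699 m
V₃ = V₁ · ln(z₃/z₀)/ln(z₁/z₀) = 7.7 × 7.5057/3.2572 = 17.7434 kt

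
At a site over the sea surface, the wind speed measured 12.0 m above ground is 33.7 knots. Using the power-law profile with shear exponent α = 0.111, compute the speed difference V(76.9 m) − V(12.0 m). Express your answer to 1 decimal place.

Power law: V₂ = V₁ · (z₂/z₁)^α = 33.7 × (6.4083)^0.111 = 41.4170 knots
ΔV = 41.4170 − 33.7 = 7.7170 knots

7.7 knots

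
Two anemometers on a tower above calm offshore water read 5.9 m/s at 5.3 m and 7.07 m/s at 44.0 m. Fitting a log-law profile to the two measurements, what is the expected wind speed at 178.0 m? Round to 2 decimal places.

Log law: V ∝ ln(z/z₀). From the pair, with r = V₁/V₂ = 0.83451,
ln z₀ = (ln z₁ − r·ln z₂)/(1 − r) = (1.6677 − 0.83451×3.7842)/0.16549 = -9.0052 → z₀ = 0.0001228 m
V₃ = V₁ · ln(z₃/z₀)/ln(z₁/z₀) = 5.9 × 14.1869/10.6729 = 7.8426 m/s

7.84 m/s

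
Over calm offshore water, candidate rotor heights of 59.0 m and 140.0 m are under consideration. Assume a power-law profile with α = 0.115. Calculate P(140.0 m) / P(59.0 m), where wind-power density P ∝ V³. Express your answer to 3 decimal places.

1.347

Speed ratio: V_B/V_A = (z_B/z_A)^α = (140.0/59.0)^0.115 = (2.3729)^0.115 = 1.10448
Power-density ratio: P_B/P_A = (V_B/V_A)³ = (1.10448)³ = 1.34732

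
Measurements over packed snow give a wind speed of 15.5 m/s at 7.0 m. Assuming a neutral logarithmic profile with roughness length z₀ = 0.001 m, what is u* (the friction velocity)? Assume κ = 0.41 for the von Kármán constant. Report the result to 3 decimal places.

Log law: V(z) = (u*/κ) · ln(z/z₀) ⇒ u* = κ · V / ln(z/z₀)
u* = 0.41 × 15.5 / ln(7.0/0.001) = 0.41 × 15.5 / 8.8537
   = 6.3550 / 8.8537 = 0.7178 m/s

u* ≈ 0.718 m/s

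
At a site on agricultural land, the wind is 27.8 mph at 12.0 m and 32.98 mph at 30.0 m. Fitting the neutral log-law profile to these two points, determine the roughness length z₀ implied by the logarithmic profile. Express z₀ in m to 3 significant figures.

Log law: V(z) ∝ ln(z/z₀). With r = V₁/V₂ = 27.8/32.98 = 0.84294,
r · ln(z₂/z₀) = ln(z₁/z₀) ⇒ ln z₀ = (ln z₁ − r·ln z₂)/(1 − r)
ln z₀ = (2.48491 − 0.84294×3.40120) / 0.15706 = -2.4326
z₀ = exp(-2.4326) = 0.08780 m

z₀ ≈ 0.0878 m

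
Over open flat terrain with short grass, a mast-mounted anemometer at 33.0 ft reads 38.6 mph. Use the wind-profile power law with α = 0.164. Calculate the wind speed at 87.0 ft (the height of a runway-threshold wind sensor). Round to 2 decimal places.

Power-law profile: V₂ = V₁ · (z₂/z₁)^α
V₂ = 38.6 × (87.0/33.0)^0.164 = 38.6 × (2.6364)^0.164
    = 38.6 × 1.1723 = 45.2514 mph

45.25 mph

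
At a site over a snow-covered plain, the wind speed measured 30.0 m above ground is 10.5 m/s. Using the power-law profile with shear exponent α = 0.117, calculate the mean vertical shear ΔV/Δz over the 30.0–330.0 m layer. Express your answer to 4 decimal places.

Power law: V₂ = V₁ · (z₂/z₁)^α = 10.5 × (11.0000)^0.117 = 13.9006 m/s
ΔV/Δz = (13.9006 − 10.5)/(330.0 − 30.0) = 3.4006/300.0000 = 0.01134 m/s/m

0.0113 m/s/m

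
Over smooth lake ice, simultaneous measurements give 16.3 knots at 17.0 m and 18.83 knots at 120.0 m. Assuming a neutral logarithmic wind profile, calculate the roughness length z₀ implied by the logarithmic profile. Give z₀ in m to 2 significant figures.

Log law: V(z) ∝ ln(z/z₀). With r = V₁/V₂ = 16.3/18.83 = 0.86564,
r · ln(z₂/z₀) = ln(z₁/z₀) ⇒ ln z₀ = (ln z₁ − r·ln z₂)/(1 − r)
ln z₀ = (2.83321 − 0.86564×4.78749) / 0.13436 = -9.7576
z₀ = exp(-9.7576) = 0.00005785 m

z₀ ≈ 0.000058 m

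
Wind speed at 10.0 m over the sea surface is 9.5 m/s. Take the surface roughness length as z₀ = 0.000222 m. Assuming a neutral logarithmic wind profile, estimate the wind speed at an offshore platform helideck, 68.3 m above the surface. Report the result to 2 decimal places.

11.20 m/s

Log law: V(z) ∝ ln(z/z₀), so V₂/V₁ = ln(z₂/z₀) / ln(z₁/z₀).
ln(68.3/0.000222) = 12.6367, ln(10.0/0.000222) = 10.7154
V₂ = 9.5 × 12.6367/10.7154 = 9.5 × 1.1793 = 11.2034 m/s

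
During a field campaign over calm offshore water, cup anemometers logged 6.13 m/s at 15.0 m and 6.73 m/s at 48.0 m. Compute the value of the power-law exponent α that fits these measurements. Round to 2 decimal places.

Power law: V₂/V₁ = (z₂/z₁)^α ⇒ α = ln(V₂/V₁) / ln(z₂/z₁)
α = ln(6.73/6.13) / ln(48.0/15.0) = ln(1.0979) / ln(3.2000)
  = 0.09338 / 1.16315 = 0.08028

α ≈ 0.08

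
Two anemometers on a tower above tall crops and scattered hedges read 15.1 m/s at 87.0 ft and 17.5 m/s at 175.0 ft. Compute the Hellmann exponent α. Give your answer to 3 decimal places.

α ≈ 0.211

Power law: V₂/V₁ = (z₂/z₁)^α ⇒ α = ln(V₂/V₁) / ln(z₂/z₁)
α = ln(17.5/15.1) / ln(175.0/87.0) = ln(1.1589) / ln(2.0115)
  = 0.14751 / 0.69888 = 0.21106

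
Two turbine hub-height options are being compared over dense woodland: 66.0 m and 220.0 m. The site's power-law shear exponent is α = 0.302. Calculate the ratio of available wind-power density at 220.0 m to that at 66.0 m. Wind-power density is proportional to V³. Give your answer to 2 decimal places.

2.98

Speed ratio: V_B/V_A = (z_B/z_A)^α = (220.0/66.0)^0.302 = (3.3333)^0.302 = 1.43850
Power-density ratio: P_B/P_A = (V_B/V_A)³ = (1.43850)³ = 2.97665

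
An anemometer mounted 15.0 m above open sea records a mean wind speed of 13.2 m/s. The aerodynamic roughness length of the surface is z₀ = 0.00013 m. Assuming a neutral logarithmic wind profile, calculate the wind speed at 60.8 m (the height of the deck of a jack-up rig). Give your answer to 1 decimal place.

Log law: V(z) ∝ ln(z/z₀), so V₂/V₁ = ln(z₂/z₀) / ln(z₁/z₀).
ln(60.8/0.00013) = 13.0556, ln(15.0/0.00013) = 11.6560
V₂ = 13.2 × 13.0556/11.6560 = 13.2 × 1.1201 = 14.7849 m/s

14.8 m/s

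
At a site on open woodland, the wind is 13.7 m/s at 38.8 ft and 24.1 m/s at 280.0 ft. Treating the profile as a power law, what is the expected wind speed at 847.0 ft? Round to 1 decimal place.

33.1 m/s

First find α: α = ln(V₂/V₁)/ln(z₂/z₁) = ln(24.1/13.7)/ln(280.0/38.8) = 0.56482/1.97637 = 0.2858
Extrapolate from 280.0 ft to 847.0 ft: V₃ = 24.1 × (847.0/280.0)^0.2858 = 24.1 × 1.3721 = 33.0675 m/s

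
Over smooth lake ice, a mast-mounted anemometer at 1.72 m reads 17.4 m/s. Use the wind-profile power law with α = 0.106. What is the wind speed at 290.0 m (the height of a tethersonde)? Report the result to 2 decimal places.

Power-law profile: V₂ = V₁ · (z₂/z₁)^α
V₂ = 17.4 × (290.0/1.72)^0.106 = 17.4 × (168.6047)^0.106
    = 17.4 × 1.7221 = 29.9638 m/s

29.96 m/s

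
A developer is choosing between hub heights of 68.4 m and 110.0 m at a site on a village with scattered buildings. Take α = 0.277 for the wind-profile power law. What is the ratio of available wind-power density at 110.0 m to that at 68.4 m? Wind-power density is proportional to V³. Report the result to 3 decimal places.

Speed ratio: V_B/V_A = (z_B/z_A)^α = (110.0/68.4)^0.277 = (1.6082)^0.277 = 1.14066
Power-density ratio: P_B/P_A = (V_B/V_A)³ = (1.14066)³ = 1.48411

1.484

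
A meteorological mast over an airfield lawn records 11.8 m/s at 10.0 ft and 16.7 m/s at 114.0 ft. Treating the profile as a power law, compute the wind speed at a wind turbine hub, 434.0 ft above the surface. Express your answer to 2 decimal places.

First find α: α = ln(V₂/V₁)/ln(z₂/z₁) = ln(16.7/11.8)/ln(114.0/10.0) = 0.34731/2.43361 = 0.1427
Extrapolate from 114.0 ft to 434.0 ft: V₃ = 16.7 × (434.0/114.0)^0.1427 = 16.7 × 1.2102 = 20.2103 m/s

20.21 m/s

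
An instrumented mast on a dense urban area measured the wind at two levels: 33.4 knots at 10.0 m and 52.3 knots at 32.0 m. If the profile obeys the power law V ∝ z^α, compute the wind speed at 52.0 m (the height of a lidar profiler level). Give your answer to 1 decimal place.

First find α: α = ln(V₂/V₁)/ln(z₂/z₁) = ln(52.3/33.4)/ln(32.0/10.0) = 0.44844/1.16315 = 0.3855
Extrapolate from 32.0 m to 52.0 m: V₃ = 52.3 × (52.0/32.0)^0.3855 = 52.3 × 1.2058 = 63.0658 knots

63.1 knots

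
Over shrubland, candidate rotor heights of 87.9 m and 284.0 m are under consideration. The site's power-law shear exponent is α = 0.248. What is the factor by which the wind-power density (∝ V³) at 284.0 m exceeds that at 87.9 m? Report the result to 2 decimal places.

2.39

Speed ratio: V_B/V_A = (z_B/z_A)^α = (284.0/87.9)^0.248 = (3.2309)^0.248 = 1.33756
Power-density ratio: P_B/P_A = (V_B/V_A)³ = (1.33756)³ = 2.39299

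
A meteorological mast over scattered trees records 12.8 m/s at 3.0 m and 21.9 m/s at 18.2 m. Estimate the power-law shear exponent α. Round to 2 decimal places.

Power law: V₂/V₁ = (z₂/z₁)^α ⇒ α = ln(V₂/V₁) / ln(z₂/z₁)
α = ln(21.9/12.8) / ln(18.2/3.0) = ln(1.7109) / ln(6.0667)
  = 0.53704 / 1.80281 = 0.29789

α ≈ 0.30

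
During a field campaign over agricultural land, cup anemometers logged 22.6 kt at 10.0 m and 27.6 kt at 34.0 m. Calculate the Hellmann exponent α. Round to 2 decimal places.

Power law: V₂/V₁ = (z₂/z₁)^α ⇒ α = ln(V₂/V₁) / ln(z₂/z₁)
α = ln(27.6/22.6) / ln(34.0/10.0) = ln(1.2212) / ln(3.4000)
  = 0.19987 / 1.22378 = 0.16332

α ≈ 0.16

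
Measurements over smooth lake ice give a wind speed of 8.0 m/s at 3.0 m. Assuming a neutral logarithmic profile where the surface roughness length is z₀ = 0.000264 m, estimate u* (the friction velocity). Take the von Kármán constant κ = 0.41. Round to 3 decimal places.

u* ≈ 0.351 m/s

Log law: V(z) = (u*/κ) · ln(z/z₀) ⇒ u* = κ · V / ln(z/z₀)
u* = 0.41 × 8.0 / ln(3.0/0.000264) = 0.41 × 8.0 / 9.3382
   = 3.2800 / 9.3382 = 0.3512 m/s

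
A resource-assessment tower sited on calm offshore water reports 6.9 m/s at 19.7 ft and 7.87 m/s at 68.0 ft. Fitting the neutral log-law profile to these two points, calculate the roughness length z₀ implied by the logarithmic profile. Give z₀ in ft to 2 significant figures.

Log law: V(z) ∝ ln(z/z₀). With r = V₁/V₂ = 6.9/7.87 = 0.87675,
r · ln(z₂/z₀) = ln(z₁/z₀) ⇒ ln z₀ = (ln z₁ − r·ln z₂)/(1 − r)
ln z₀ = (2.98062 − 0.87675×4.21951) / 0.12325 = -5.8321
z₀ = exp(-5.8321) = 0.002932 ft

z₀ ≈ 0.0029 ft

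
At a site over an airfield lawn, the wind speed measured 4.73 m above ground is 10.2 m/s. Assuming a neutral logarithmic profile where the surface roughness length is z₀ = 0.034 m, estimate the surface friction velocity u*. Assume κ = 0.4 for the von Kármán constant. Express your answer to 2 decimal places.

u* ≈ 0.83 m/s

Log law: V(z) = (u*/κ) · ln(z/z₀) ⇒ u* = κ · V / ln(z/z₀)
u* = 0.4 × 10.2 / ln(4.73/0.034) = 0.4 × 10.2 / 4.9353
   = 4.0800 / 4.9353 = 0.8267 m/s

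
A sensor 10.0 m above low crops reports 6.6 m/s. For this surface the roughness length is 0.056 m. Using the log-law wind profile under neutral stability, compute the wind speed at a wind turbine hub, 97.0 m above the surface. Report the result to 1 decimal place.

9.5 m/s

Log law: V(z) ∝ ln(z/z₀), so V₂/V₁ = ln(z₂/z₀) / ln(z₁/z₀).
ln(97.0/0.056) = 7.4571, ln(10.0/0.056) = 5.1850
V₂ = 6.6 × 7.4571/5.1850 = 6.6 × 1.4382 = 9.4922 m/s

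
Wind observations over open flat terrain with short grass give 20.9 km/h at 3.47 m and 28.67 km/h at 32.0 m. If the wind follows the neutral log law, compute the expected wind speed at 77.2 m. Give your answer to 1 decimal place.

31.8 km/h

Log law: V ∝ ln(z/z₀). From the pair, with r = V₁/V₂ = 0.72899,
ln z₀ = (ln z₁ − r·ln z₂)/(1 − r) = (1.2442 − 0.72899×3.4657)/0.27101 = -4.7315 → z₀ = 0.008813 m
V₃ = V₁ · ln(z₃/z₀)/ln(z₁/z₀) = 20.9 × 9.0779/5.9757 = 31.7501 km/h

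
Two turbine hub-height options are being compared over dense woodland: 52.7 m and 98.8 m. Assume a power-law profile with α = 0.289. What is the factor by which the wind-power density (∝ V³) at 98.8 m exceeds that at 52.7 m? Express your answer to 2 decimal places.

Speed ratio: V_B/V_A = (z_B/z_A)^α = (98.8/52.7)^0.289 = (1.8748)^0.289 = 1.19917
Power-density ratio: P_B/P_A = (V_B/V_A)³ = (1.19917)³ = 1.72443

1.72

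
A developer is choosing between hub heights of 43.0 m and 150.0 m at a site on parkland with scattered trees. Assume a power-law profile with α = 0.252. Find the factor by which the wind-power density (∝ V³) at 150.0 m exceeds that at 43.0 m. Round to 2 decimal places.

Speed ratio: V_B/V_A = (z_B/z_A)^α = (150.0/43.0)^0.252 = (3.4884)^0.252 = 1.37006
Power-density ratio: P_B/P_A = (V_B/V_A)³ = (1.37006)³ = 2.57172

2.57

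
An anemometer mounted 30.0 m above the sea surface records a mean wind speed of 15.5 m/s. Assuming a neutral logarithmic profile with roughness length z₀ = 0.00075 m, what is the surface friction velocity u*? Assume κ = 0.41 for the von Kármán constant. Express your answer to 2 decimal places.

Log law: V(z) = (u*/κ) · ln(z/z₀) ⇒ u* = κ · V / ln(z/z₀)
u* = 0.41 × 15.5 / ln(30.0/0.00075) = 0.41 × 15.5 / 10.5966
   = 6.3550 / 10.5966 = 0.5997 m/s

u* ≈ 0.60 m/s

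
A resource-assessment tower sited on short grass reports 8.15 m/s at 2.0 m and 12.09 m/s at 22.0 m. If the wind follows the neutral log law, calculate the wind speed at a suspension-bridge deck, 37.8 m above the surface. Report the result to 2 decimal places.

Log law: V ∝ ln(z/z₀). From the pair, with r = V₁/V₂ = 0.67411,
ln z₀ = (ln z₁ − r·ln z₂)/(1 − r) = (0.6931 − 0.67411×3.0910)/0.32589 = -4.2670 → z₀ = 0.01402 m
V₃ = V₁ · ln(z₃/z₀)/ln(z₁/z₀) = 8.15 × 7.8993/4.9601 = 12.9794 m/s

12.98 m/s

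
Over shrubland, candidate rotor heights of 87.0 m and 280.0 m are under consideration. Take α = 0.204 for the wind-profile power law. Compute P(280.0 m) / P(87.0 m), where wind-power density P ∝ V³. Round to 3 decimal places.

Speed ratio: V_B/V_A = (z_B/z_A)^α = (280.0/87.0)^0.204 = (3.2184)^0.204 = 1.26928
Power-density ratio: P_B/P_A = (V_B/V_A)³ = (1.26928)³ = 2.04491

2.045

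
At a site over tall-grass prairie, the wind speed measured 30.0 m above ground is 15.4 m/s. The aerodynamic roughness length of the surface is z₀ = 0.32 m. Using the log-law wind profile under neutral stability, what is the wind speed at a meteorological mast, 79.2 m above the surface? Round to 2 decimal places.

Log law: V(z) ∝ ln(z/z₀), so V₂/V₁ = ln(z₂/z₀) / ln(z₁/z₀).
ln(79.2/0.32) = 5.5114, ln(30.0/0.32) = 4.5406
V₂ = 15.4 × 5.5114/4.5406 = 15.4 × 1.2138 = 18.6925 m/s

18.69 m/s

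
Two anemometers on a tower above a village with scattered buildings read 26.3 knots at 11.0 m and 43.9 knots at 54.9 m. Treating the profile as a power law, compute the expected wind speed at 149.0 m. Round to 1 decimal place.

60.3 knots

First find α: α = ln(V₂/V₁)/ln(z₂/z₁) = ln(43.9/26.3)/ln(54.9/11.0) = 0.51235/1.60762 = 0.3187
Extrapolate from 54.9 m to 149.0 m: V₃ = 43.9 × (149.0/54.9)^0.3187 = 43.9 × 1.3746 = 60.3471 knots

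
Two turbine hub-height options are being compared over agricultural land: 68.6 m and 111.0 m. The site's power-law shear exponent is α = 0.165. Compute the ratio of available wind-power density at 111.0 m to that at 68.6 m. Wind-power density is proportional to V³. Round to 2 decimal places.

Speed ratio: V_B/V_A = (z_B/z_A)^α = (111.0/68.6)^0.165 = (1.6181)^0.165 = 1.08264
Power-density ratio: P_B/P_A = (V_B/V_A)³ = (1.08264)³ = 1.26898

1.27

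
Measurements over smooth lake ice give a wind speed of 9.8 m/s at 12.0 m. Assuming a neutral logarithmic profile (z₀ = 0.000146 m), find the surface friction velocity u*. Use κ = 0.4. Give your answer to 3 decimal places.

u* ≈ 0.346 m/s

Log law: V(z) = (u*/κ) · ln(z/z₀) ⇒ u* = κ · V / ln(z/z₀)
u* = 0.4 × 9.8 / ln(12.0/0.000146) = 0.4 × 9.8 / 11.3168
   = 3.9200 / 11.3168 = 0.3464 m/s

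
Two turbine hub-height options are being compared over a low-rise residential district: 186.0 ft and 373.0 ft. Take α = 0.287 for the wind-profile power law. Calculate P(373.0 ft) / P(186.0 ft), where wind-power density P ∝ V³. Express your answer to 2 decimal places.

Speed ratio: V_B/V_A = (z_B/z_A)^α = (373.0/186.0)^0.287 = (2.0054)^0.287 = 1.22104
Power-density ratio: P_B/P_A = (V_B/V_A)³ = (1.22104)³ = 1.82050

1.82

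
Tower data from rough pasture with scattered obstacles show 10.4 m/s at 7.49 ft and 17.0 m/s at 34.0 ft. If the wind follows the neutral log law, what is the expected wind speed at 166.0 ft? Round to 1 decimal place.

23.9 m/s

Log law: V ∝ ln(z/z₀). From the pair, with r = V₁/V₂ = 0.61176,
ln z₀ = (ln z₁ − r·ln z₂)/(1 − r) = (2.0136 − 0.61176×3.5264)/0.38824 = -0.3702 → z₀ = 0.6906 ft
V₃ = V₁ · ln(z₃/z₀)/ln(z₁/z₀) = 10.4 × 5.4822/2.3838 = 23.9178 m/s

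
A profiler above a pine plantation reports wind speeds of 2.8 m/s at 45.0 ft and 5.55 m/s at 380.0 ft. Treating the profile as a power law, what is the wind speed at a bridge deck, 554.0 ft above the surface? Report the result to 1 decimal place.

6.3 m/s

First find α: α = ln(V₂/V₁)/ln(z₂/z₁) = ln(5.55/2.8)/ln(380.0/45.0) = 0.68418/2.13351 = 0.3207
Extrapolate from 380.0 ft to 554.0 ft: V₃ = 5.55 × (554.0/380.0)^0.3207 = 5.55 × 1.1285 = 6.2632 m/s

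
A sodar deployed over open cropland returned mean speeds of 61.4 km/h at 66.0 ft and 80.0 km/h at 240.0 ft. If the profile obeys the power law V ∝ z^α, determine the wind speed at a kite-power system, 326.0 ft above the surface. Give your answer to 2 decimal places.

85.18 km/h

First find α: α = ln(V₂/V₁)/ln(z₂/z₁) = ln(80.0/61.4)/ln(240.0/66.0) = 0.26462/1.29098 = 0.2050
Extrapolate from 240.0 ft to 326.0 ft: V₃ = 80.0 × (326.0/240.0)^0.2050 = 80.0 × 1.0648 = 85.1830 km/h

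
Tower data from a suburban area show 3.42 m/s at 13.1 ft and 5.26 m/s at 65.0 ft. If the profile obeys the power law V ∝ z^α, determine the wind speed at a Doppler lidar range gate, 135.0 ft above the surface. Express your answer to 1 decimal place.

6.4 m/s

First find α: α = ln(V₂/V₁)/ln(z₂/z₁) = ln(5.26/3.42)/ln(65.0/13.1) = 0.43049/1.60178 = 0.2688
Extrapolate from 65.0 ft to 135.0 ft: V₃ = 5.26 × (135.0/65.0)^0.2688 = 5.26 × 1.2171 = 6.4017 m/s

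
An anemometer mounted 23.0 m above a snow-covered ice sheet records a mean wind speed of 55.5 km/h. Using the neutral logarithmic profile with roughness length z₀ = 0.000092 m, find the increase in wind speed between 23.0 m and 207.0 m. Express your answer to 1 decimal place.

9.8 km/h

Log law: V₂ = V₁ · ln(z₂/z₀)/ln(z₁/z₀) = 55.5 × 14.6264/12.4292 = 65.3112 km/h
ΔV = 65.3112 − 55.5 = 9.8112 km/h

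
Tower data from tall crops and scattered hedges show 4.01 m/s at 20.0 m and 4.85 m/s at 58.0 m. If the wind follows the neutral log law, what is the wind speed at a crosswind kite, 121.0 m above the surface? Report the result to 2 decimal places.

Log law: V ∝ ln(z/z₀). From the pair, with r = V₁/V₂ = 0.82680,
ln z₀ = (ln z₁ − r·ln z₂)/(1 − r) = (2.9957 − 0.82680×4.0604)/0.17320 = -2.0870 → z₀ = 0.1241 m
V₃ = V₁ · ln(z₃/z₀)/ln(z₁/z₀) = 4.01 × 6.8828/5.0827 = 5.4301 m/s

5.43 m/s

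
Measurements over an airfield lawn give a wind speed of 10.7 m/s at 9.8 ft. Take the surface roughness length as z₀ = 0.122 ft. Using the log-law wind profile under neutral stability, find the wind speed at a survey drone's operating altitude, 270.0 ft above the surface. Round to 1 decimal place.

18.8 m/s

Log law: V(z) ∝ ln(z/z₀), so V₂/V₁ = ln(z₂/z₀) / ln(z₁/z₀).
ln(270.0/0.122) = 7.7022, ln(9.8/0.122) = 4.3861
V₂ = 10.7 × 7.7022/4.3861 = 10.7 × 1.7560 = 18.7895 m/s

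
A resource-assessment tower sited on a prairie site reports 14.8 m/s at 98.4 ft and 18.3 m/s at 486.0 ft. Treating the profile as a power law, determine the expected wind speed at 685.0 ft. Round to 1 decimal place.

First find α: α = ln(V₂/V₁)/ln(z₂/z₁) = ln(18.3/14.8)/ln(486.0/98.4) = 0.21227/1.59717 = 0.1329
Extrapolate from 486.0 ft to 685.0 ft: V₃ = 18.3 × (685.0/486.0)^0.1329 = 18.3 × 1.0467 = 19.1541 m/s

19.2 m/s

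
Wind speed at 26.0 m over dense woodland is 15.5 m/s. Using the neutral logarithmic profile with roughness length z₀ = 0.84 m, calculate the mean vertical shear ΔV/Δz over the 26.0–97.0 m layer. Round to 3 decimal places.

Log law: V₂ = V₁ · ln(z₂/z₀)/ln(z₁/z₀) = 15.5 × 4.7491/3.4324 = 21.4455 m/s
ΔV/Δz = (21.4455 − 15.5)/(97.0 − 26.0) = 5.9455/71.0000 = 0.08374 m/s/m

0.084 m/s/m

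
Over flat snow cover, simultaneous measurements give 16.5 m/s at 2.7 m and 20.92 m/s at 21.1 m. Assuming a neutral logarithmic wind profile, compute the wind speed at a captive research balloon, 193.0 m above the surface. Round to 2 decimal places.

25.68 m/s

Log law: V ∝ ln(z/z₀). From the pair, with r = V₁/V₂ = 0.78872,
ln z₀ = (ln z₁ − r·ln z₂)/(1 − r) = (0.9933 − 0.78872×3.0493)/0.21128 = -6.6819 → z₀ = 0.001253 m
V₃ = V₁ · ln(z₃/z₀)/ln(z₁/z₀) = 16.5 × 11.9446/7.6752 = 25.6784 m/s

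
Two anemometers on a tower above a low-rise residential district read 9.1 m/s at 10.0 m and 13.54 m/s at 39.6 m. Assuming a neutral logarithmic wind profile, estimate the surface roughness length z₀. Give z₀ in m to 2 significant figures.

z₀ ≈ 0.60 m

Log law: V(z) ∝ ln(z/z₀). With r = V₁/V₂ = 9.1/13.54 = 0.67208,
r · ln(z₂/z₀) = ln(z₁/z₀) ⇒ ln z₀ = (ln z₁ − r·ln z₂)/(1 − r)
ln z₀ = (2.30259 − 0.67208×3.67883) / 0.32792 = -0.5181
z₀ = exp(-0.5181) = 0.5957 m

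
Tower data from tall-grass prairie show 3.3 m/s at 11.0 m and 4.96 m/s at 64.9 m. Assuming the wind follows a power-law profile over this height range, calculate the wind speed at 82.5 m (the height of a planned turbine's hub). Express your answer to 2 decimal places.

First find α: α = ln(V₂/V₁)/ln(z₂/z₁) = ln(4.96/3.3)/ln(64.9/11.0) = 0.40748/1.77495 = 0.2296
Extrapolate from 64.9 m to 82.5 m: V₃ = 4.96 × (82.5/64.9)^0.2296 = 4.96 × 1.0566 = 5.2409 m/s

5.24 m/s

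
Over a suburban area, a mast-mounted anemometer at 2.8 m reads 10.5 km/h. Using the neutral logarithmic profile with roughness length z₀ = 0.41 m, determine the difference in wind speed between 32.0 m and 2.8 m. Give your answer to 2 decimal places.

13.31 km/h

Log law: V₂ = V₁ · ln(z₂/z₀)/ln(z₁/z₀) = 10.5 × 4.3573/1.9212 = 23.8141 km/h
ΔV = 23.8141 − 10.5 = 13.3141 km/h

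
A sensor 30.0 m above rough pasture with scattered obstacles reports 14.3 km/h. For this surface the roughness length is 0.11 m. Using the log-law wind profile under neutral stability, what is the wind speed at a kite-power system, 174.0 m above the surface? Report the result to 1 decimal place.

Log law: V(z) ∝ ln(z/z₀), so V₂/V₁ = ln(z₂/z₀) / ln(z₁/z₀).
ln(174.0/0.11) = 7.3663, ln(30.0/0.11) = 5.6085
V₂ = 14.3 × 7.3663/5.6085 = 14.3 × 1.3134 = 18.7820 km/h

18.8 km/h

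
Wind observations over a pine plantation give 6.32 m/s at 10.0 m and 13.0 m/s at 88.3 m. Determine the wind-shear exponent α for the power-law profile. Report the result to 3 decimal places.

Power law: V₂/V₁ = (z₂/z₁)^α ⇒ α = ln(V₂/V₁) / ln(z₂/z₁)
α = ln(13.0/6.32) / ln(88.3/10.0) = ln(2.0570) / ln(8.8300)
  = 0.72123 / 2.17816 = 0.33112

α ≈ 0.331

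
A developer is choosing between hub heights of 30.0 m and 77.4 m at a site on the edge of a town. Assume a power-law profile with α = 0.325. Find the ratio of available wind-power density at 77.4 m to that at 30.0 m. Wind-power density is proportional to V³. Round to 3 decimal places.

2.520

Speed ratio: V_B/V_A = (z_B/z_A)^α = (77.4/30.0)^0.325 = (2.5800)^0.325 = 1.36074
Power-density ratio: P_B/P_A = (V_B/V_A)³ = (1.36074)³ = 2.51959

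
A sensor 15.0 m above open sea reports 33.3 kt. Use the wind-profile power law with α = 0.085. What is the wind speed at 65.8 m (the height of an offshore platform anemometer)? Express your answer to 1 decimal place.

37.8 kt

Power-law profile: V₂ = V₁ · (z₂/z₁)^α
V₂ = 33.3 × (65.8/15.0)^0.085 = 33.3 × (4.3867)^0.085
    = 33.3 × 1.1339 = 37.7595 kt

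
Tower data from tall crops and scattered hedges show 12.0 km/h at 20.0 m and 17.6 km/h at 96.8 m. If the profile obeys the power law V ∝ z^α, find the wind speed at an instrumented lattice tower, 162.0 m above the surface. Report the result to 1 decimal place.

19.9 km/h

First find α: α = ln(V₂/V₁)/ln(z₂/z₁) = ln(17.6/12.0)/ln(96.8/20.0) = 0.38299/1.57691 = 0.2429
Extrapolate from 96.8 m to 162.0 m: V₃ = 17.6 × (162.0/96.8)^0.2429 = 17.6 × 1.1332 = 19.9448 km/h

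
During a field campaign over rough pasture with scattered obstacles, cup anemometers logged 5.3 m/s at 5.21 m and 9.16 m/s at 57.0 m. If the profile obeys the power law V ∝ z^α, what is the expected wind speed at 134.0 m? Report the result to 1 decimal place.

11.1 m/s

First find α: α = ln(V₂/V₁)/ln(z₂/z₁) = ln(9.16/5.3)/ln(57.0/5.21) = 0.54714/2.39247 = 0.2287
Extrapolate from 57.0 m to 134.0 m: V₃ = 9.16 × (134.0/57.0)^0.2287 = 9.16 × 1.2159 = 11.1376 m/s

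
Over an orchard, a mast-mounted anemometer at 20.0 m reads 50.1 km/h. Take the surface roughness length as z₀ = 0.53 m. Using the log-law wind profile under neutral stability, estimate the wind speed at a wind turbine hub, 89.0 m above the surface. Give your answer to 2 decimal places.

Log law: V(z) ∝ ln(z/z₀), so V₂/V₁ = ln(z₂/z₀) / ln(z₁/z₀).
ln(89.0/0.53) = 5.1235, ln(20.0/0.53) = 3.6306
V₂ = 50.1 × 5.1235/3.6306 = 50.1 × 1.4112 = 70.7011 km/h

70.70 km/h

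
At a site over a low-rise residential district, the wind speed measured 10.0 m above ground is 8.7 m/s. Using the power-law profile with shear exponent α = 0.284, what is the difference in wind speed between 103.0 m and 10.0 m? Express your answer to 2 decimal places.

Power law: V₂ = V₁ · (z₂/z₁)^α = 8.7 × (10.3000)^0.284 = 16.8719 m/s
ΔV = 16.8719 − 8.7 = 8.1719 m/s

8.17 m/s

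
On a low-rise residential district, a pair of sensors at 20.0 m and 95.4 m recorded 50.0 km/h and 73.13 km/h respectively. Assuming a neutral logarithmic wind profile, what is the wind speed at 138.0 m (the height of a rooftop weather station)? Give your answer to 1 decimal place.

Log law: V ∝ ln(z/z₀). From the pair, with r = V₁/V₂ = 0.68371,
ln z₀ = (ln z₁ − r·ln z₂)/(1 − r) = (2.9957 − 0.68371×4.5581)/0.31629 = -0.3816 → z₀ = 0.6828 m
V₃ = V₁ · ln(z₃/z₀)/ln(z₁/z₀) = 50.0 × 5.3088/3.3773 = 78.5955 km/h

78.6 km/h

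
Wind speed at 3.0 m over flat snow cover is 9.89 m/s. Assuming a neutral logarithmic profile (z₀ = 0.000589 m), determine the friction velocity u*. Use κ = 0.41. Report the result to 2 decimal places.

u* ≈ 0.48 m/s

Log law: V(z) = (u*/κ) · ln(z/z₀) ⇒ u* = κ · V / ln(z/z₀)
u* = 0.41 × 9.89 / ln(3.0/0.000589) = 0.41 × 9.89 / 8.5357
   = 4.0549 / 8.5357 = 0.4751 m/s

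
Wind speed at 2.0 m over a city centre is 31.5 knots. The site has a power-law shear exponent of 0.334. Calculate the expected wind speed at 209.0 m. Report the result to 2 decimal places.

148.83 knots

Power-law profile: V₂ = V₁ · (z₂/z₁)^α
V₂ = 31.5 × (209.0/2.0)^0.334 = 31.5 × (104.5000)^0.334
    = 31.5 × 4.7248 = 148.8317 knots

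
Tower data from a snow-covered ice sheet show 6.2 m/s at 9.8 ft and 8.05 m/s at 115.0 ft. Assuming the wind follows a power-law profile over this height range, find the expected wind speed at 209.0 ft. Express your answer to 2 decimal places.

8.58 m/s

First find α: α = ln(V₂/V₁)/ln(z₂/z₁) = ln(8.05/6.2)/ln(115.0/9.8) = 0.26112/2.46255 = 0.1060
Extrapolate from 115.0 ft to 209.0 ft: V₃ = 8.05 × (209.0/115.0)^0.1060 = 8.05 × 1.0654 = 8.5764 m/s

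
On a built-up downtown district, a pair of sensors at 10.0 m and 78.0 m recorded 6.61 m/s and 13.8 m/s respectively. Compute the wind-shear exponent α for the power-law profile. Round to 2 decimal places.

α ≈ 0.36

Power law: V₂/V₁ = (z₂/z₁)^α ⇒ α = ln(V₂/V₁) / ln(z₂/z₁)
α = ln(13.8/6.61) / ln(78.0/10.0) = ln(2.0877) / ln(7.8000)
  = 0.73608 / 2.05412 = 0.35834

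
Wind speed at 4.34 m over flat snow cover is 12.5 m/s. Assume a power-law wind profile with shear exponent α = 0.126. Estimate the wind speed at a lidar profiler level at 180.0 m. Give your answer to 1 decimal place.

Power-law profile: V₂ = V₁ · (z₂/z₁)^α
V₂ = 12.5 × (180.0/4.34)^0.126 = 12.5 × (41.4747)^0.126
    = 12.5 × 1.5990 = 19.9871 m/s

20.0 m/s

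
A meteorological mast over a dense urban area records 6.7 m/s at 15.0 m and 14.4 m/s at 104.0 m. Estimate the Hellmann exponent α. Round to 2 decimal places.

Power law: V₂/V₁ = (z₂/z₁)^α ⇒ α = ln(V₂/V₁) / ln(z₂/z₁)
α = ln(14.4/6.7) / ln(104.0/15.0) = ln(2.1493) / ln(6.9333)
  = 0.76512 / 1.93634 = 0.39514

α ≈ 0.40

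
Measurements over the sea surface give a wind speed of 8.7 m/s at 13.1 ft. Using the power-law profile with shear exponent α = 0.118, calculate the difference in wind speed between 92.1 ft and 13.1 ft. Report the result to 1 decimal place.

Power law: V₂ = V₁ · (z₂/z₁)^α = 8.7 × (7.0305)^0.118 = 10.9513 m/s
ΔV = 10.9513 − 8.7 = 2.2513 m/s

2.3 m/s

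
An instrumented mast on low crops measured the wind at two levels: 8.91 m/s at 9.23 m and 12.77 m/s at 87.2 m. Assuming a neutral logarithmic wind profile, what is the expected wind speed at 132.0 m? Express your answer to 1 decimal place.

Log law: V ∝ ln(z/z₀). From the pair, with r = V₁/V₂ = 0.69773,
ln z₀ = (ln z₁ − r·ln z₂)/(1 − r) = (2.2225 − 0.69773×4.4682)/0.30227 = -2.9614 → z₀ = 0.05175 m
V₃ = V₁ · ln(z₃/z₀)/ln(z₁/z₀) = 8.91 × 7.8442/5.1838 = 13.4826 m/s

13.5 m/s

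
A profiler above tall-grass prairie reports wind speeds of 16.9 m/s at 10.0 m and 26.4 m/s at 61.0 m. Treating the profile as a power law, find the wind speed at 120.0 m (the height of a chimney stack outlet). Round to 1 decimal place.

31.2 m/s

First find α: α = ln(V₂/V₁)/ln(z₂/z₁) = ln(26.4/16.9)/ln(61.0/10.0) = 0.44605/1.80829 = 0.2467
Extrapolate from 61.0 m to 120.0 m: V₃ = 26.4 × (120.0/61.0)^0.2467 = 26.4 × 1.1816 = 31.1952 m/s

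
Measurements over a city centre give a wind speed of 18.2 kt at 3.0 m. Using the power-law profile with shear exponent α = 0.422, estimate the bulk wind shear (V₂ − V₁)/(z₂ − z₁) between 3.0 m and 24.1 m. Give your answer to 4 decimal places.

1.2155 kt/m

Power law: V₂ = V₁ · (z₂/z₁)^α = 18.2 × (8.0333)^0.422 = 43.8468 kt
ΔV/Δz = (43.8468 − 18.2)/(24.1 − 3.0) = 25.6468/21.1000 = 1.21549 kt/m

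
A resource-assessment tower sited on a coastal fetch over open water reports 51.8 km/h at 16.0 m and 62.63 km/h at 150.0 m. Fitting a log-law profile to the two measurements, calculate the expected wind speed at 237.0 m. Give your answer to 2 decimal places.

Log law: V ∝ ln(z/z₀). From the pair, with r = V₁/V₂ = 0.82708,
ln z₀ = (ln z₁ − r·ln z₂)/(1 − r) = (2.7726 − 0.82708×5.0106)/0.17292 = -7.9320 → z₀ = 0.0003591 m
V₃ = V₁ · ln(z₃/z₀)/ln(z₁/z₀) = 51.8 × 13.4001/10.7046 = 64.8435 km/h

64.84 km/h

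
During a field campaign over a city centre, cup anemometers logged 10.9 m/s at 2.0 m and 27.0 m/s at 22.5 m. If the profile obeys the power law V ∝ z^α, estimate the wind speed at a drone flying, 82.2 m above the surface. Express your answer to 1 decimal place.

43.9 m/s

First find α: α = ln(V₂/V₁)/ln(z₂/z₁) = ln(27.0/10.9)/ln(22.5/2.0) = 0.90707/2.42037 = 0.3748
Extrapolate from 22.5 m to 82.2 m: V₃ = 27.0 × (82.2/22.5)^0.3748 = 27.0 × 1.6251 = 43.8774 m/s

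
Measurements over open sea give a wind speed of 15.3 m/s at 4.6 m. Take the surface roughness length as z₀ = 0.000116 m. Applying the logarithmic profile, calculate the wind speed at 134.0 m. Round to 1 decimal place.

20.2 m/s

Log law: V(z) ∝ ln(z/z₀), so V₂/V₁ = ln(z₂/z₀) / ln(z₁/z₀).
ln(134.0/0.000116) = 13.9598, ln(4.6/0.000116) = 10.5880
V₂ = 15.3 × 13.9598/10.5880 = 15.3 × 1.3185 = 20.1723 m/s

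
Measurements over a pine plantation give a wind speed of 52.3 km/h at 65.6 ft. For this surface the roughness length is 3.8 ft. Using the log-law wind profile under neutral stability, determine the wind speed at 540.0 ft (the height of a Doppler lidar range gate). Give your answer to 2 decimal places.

Log law: V(z) ∝ ln(z/z₀), so V₂/V₁ = ln(z₂/z₀) / ln(z₁/z₀).
ln(540.0/3.8) = 4.9566, ln(65.6/3.8) = 2.8486
V₂ = 52.3 × 4.9566/2.8486 = 52.3 × 1.7400 = 91.0029 km/h

91.00 km/h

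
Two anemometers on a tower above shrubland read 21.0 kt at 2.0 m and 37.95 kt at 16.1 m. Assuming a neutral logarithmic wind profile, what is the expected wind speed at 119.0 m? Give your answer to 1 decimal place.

Log law: V ∝ ln(z/z₀). From the pair, with r = V₁/V₂ = 0.55336,
ln z₀ = (ln z₁ − r·ln z₂)/(1 − r) = (0.6931 − 0.55336×2.7788)/0.44664 = -1.8909 → z₀ = 0.1509 m
V₃ = V₁ · ln(z₃/z₀)/ln(z₁/z₀) = 21.0 × 6.6700/2.5840 = 54.2062 kt

54.2 kt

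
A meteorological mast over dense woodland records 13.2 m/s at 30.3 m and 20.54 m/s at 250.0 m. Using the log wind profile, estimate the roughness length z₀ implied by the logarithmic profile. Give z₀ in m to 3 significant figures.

Log law: V(z) ∝ ln(z/z₀). With r = V₁/V₂ = 13.2/20.54 = 0.64265,
r · ln(z₂/z₀) = ln(z₁/z₀) ⇒ ln z₀ = (ln z₁ − r·ln z₂)/(1 − r)
ln z₀ = (3.41115 − 0.64265×5.52146) / 0.35735 = -0.3840
z₀ = exp(-0.3840) = 0.6812 m

z₀ ≈ 0.681 m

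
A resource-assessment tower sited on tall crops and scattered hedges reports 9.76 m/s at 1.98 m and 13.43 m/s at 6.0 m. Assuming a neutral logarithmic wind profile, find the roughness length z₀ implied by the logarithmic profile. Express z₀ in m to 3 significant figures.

Log law: V(z) ∝ ln(z/z₀). With r = V₁/V₂ = 9.76/13.43 = 0.72673,
r · ln(z₂/z₀) = ln(z₁/z₀) ⇒ ln z₀ = (ln z₁ − r·ln z₂)/(1 − r)
ln z₀ = (0.68310 − 0.72673×1.79176) / 0.27327 = -2.2653
z₀ = exp(-2.2653) = 0.1038 m

z₀ ≈ 0.104 m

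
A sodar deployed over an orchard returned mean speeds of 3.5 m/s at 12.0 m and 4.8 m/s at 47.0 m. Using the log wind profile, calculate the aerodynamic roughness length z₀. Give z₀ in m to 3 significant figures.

z₀ ≈ 0.304 m

Log law: V(z) ∝ ln(z/z₀). With r = V₁/V₂ = 3.5/4.8 = 0.72917,
r · ln(z₂/z₀) = ln(z₁/z₀) ⇒ ln z₀ = (ln z₁ − r·ln z₂)/(1 − r)
ln z₀ = (2.48491 − 0.72917×3.85015) / 0.27083 = -1.1907
z₀ = exp(-1.1907) = 0.3040 m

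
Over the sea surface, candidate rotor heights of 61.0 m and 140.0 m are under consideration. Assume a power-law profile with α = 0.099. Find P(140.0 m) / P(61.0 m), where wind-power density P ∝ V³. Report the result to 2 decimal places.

1.28

Speed ratio: V_B/V_A = (z_B/z_A)^α = (140.0/61.0)^0.099 = (2.2951)^0.099 = 1.08572
Power-density ratio: P_B/P_A = (V_B/V_A)³ = (1.08572)³ = 1.27984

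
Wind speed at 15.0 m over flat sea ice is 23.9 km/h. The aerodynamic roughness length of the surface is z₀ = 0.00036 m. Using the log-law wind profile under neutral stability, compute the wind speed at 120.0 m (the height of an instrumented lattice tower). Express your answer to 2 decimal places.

Log law: V(z) ∝ ln(z/z₀), so V₂/V₁ = ln(z₂/z₀) / ln(z₁/z₀).
ln(120.0/0.00036) = 12.7169, ln(15.0/0.00036) = 10.6375
V₂ = 23.9 × 12.7169/10.6375 = 23.9 × 1.1955 = 28.5720 km/h

28.57 km/h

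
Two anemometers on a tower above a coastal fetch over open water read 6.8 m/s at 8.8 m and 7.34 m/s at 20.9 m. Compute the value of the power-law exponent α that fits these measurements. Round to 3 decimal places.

α ≈ 0.088

Power law: V₂/V₁ = (z₂/z₁)^α ⇒ α = ln(V₂/V₁) / ln(z₂/z₁)
α = ln(7.34/6.8) / ln(20.9/8.8) = ln(1.0794) / ln(2.3750)
  = 0.07642 / 0.86500 = 0.08834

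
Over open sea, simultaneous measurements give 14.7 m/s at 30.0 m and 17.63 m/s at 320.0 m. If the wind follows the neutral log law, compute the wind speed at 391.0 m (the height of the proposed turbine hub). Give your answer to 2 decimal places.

17.88 m/s

Log law: V ∝ ln(z/z₀). From the pair, with r = V₁/V₂ = 0.83381,
ln z₀ = (ln z₁ − r·ln z₂)/(1 − r) = (3.4012 − 0.83381×5.7683)/0.16619 = -8.4748 → z₀ = 0.0002087 m
V₃ = V₁ · ln(z₃/z₀)/ln(z₁/z₀) = 14.7 × 14.4435/11.8760 = 17.8780 m/s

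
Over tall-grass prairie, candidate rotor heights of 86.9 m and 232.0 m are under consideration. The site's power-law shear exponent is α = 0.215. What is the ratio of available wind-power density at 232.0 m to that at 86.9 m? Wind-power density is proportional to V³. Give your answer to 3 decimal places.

1.884

Speed ratio: V_B/V_A = (z_B/z_A)^α = (232.0/86.9)^0.215 = (2.6697)^0.215 = 1.23507
Power-density ratio: P_B/P_A = (V_B/V_A)³ = (1.23507)³ = 1.88396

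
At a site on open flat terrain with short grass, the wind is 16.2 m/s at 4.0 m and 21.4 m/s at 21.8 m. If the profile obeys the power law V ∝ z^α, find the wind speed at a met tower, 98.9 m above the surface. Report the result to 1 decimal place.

First find α: α = ln(V₂/V₁)/ln(z₂/z₁) = ln(21.4/16.2)/ln(21.8/4.0) = 0.27838/1.69562 = 0.1642
Extrapolate from 21.8 m to 98.9 m: V₃ = 21.4 × (98.9/21.8)^0.1642 = 21.4 × 1.2818 = 27.4306 m/s

27.4 m/s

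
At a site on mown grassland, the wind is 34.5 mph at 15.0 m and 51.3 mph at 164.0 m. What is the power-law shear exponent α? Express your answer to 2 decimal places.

Power law: V₂/V₁ = (z₂/z₁)^α ⇒ α = ln(V₂/V₁) / ln(z₂/z₁)
α = ln(51.3/34.5) / ln(164.0/15.0) = ln(1.4870) / ln(10.9333)
  = 0.39673 / 2.39182 = 0.16587

α ≈ 0.17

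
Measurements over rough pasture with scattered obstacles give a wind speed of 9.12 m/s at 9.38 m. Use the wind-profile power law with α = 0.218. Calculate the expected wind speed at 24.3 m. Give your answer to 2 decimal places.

Power-law profile: V₂ = V₁ · (z₂/z₁)^α
V₂ = 9.12 × (24.3/9.38)^0.218 = 9.12 × (2.5906)^0.218
    = 9.12 × 1.2306 = 11.2232 m/s

11.22 m/s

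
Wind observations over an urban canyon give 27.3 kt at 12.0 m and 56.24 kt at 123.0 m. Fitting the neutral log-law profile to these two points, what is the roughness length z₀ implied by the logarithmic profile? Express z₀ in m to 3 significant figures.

z₀ ≈ 1.34 m

Log law: V(z) ∝ ln(z/z₀). With r = V₁/V₂ = 27.3/56.24 = 0.48542,
r · ln(z₂/z₀) = ln(z₁/z₀) ⇒ ln z₀ = (ln z₁ − r·ln z₂)/(1 − r)
ln z₀ = (2.48491 − 0.48542×4.81218) / 0.51458 = 0.2895
z₀ = exp(0.2895) = 1.336 m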